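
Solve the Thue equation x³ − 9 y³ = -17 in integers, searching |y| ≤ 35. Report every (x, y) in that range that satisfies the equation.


The equation is x³ - 9y³ = -17. For fixed y, x³ = 9·y³ − 17, so a solution requires the RHS to be a perfect cube.
Strategy: iterate y from -35 to 35, compute RHS = 9·y³ − 17, and check whether it is a (positive or negative) perfect cube.
Check small values of y:
  y = 0: RHS = -17 is not a perfect cube.
  y = 1: RHS = -8 = (-2)³ ⇒ x = -2 works.
  y = -1: RHS = -26 is not a perfect cube.
  y = 2: RHS = 55 is not a perfect cube.
  y = -2: RHS = -89 is not a perfect cube.
  y = 3: RHS = 226 is not a perfect cube.
  y = -3: RHS = -260 is not a perfect cube.
Continuing, at y = 25: RHS = 140608 = (52)³ ⇒ x = 52 works.
Searching the remaining y in |y| ≤ 35 finds no further solutions.
Collected solutions: (-2, 1), (52, 25).

Solutions (with |y| ≤ 35): (-2, 1), (52, 25).


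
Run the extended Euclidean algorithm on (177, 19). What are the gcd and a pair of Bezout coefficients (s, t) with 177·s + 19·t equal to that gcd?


Euclidean algorithm on (177, 19) — divide until remainder is 0:
  177 = 9 · 19 + 6
  19 = 3 · 6 + 1
  6 = 6 · 1 + 0
gcd(177, 19) = 1.
Track Bezout coefficients alongside the remainders: start with r₀ = 177 = a·1 + b·0 (s = 1, t = 0) and r₁ = 19 = a·0 + b·1 (s = 0, t = 1); each new remainder r_{k+1} = r_{k-1} − q_k·r_k inherits s_{k+1} = s_{k-1} − q_k·s_k, t_{k+1} = t_{k-1} − q_k·t_k, so r_k = a·s_k + b·t_k at every step:
  q = 9: r = 6, s = 1 − 9·0 = 1, t = 0 − 9·1 = -9  (check: 177·1 + 19·(-9) = 6)
  q = 3: r = 1, s = 0 − 3·1 = -3, t = 1 − 3·(-9) = 28  (check: 177·(-3) + 19·28 = 1)
The row with r = 1 (the gcd) gives the Bezout coefficients s = -3, t = 28.
Result: 177 · (-3) + 19 · (28) = 1.

gcd(177, 19) = 1; s = -3, t = 28 (check: 177·(-3) + 19·28 = 1).


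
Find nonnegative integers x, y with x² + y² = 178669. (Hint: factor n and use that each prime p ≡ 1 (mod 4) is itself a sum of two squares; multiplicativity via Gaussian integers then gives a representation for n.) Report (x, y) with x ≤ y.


Step 1: Factor n = 178669 = 29 · 61 · 101.
Step 2: Check the mod-4 condition on each prime factor: 29 ≡ 1 (mod 4), exponent 1; 61 ≡ 1 (mod 4), exponent 1; 101 ≡ 1 (mod 4), exponent 1.
All primes ≡ 3 (mod 4) appear to even exponent (or don't appear), so by the two-squares theorem n IS expressible as a sum of two squares.
Step 3: Build a representation. Here n = 29 · 61 · 101 is a product of primes ≡ 1 (mod 4). Each prime p ≡ 1 (mod 4) is itself a sum of two squares; find a² by testing p − a² for a perfect square:
  29: 29 − 1² = 28, 29 − 2² = 25 = 5² ⇒ 29 = 2² + 5².
  61: 61 − 1² = 60, 61 − 2² = 57, 61 − 3² = 52, 61 − 4² = 45, 61 − 5² = 36 = 6² ⇒ 61 = 5² + 6².
  101: 101 − 1² = 100 = 10² ⇒ 101 = 1² + 10².
  Combine using the Brahmagupta–Fibonacci identity (a² + b²)(c² + d²) = (ac − bd)² + (ad + bc)² = (ac + bd)² + (ad − bc)²:
  29 · 61 = 1769: from (2² + 5²)(5² + 6²), take (2·5 − 5·6, 2·6 + 5·5) = (10 − 30, 12 + 25) = (-20, 37); dropping signs (only squares matter) gives (20, 37); check 20² + 37² = 400 + 1369 = 1769 ✓.
  1769 · 101 = 178669: from (20² + 37²)(1² + 10²), take (20·1 − 37·10, 20·10 + 37·1) = (20 − 370, 200 + 37) = (-350, 237); dropping signs (only squares matter) gives (350, 237); check 350² + 237² = 122500 + 56169 = 178669 ✓.
Step 4: Order so x ≤ y and verify: 237² + 350² = 56169 + 122500 = 178669 = n. ✓

n = 178669 = 237² + 350² (one valid representation with x ≤ y).


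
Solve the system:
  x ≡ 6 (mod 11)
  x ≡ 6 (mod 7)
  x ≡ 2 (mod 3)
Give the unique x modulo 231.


Moduli 11, 7, 3 are pairwise coprime; by CRT there is a unique solution modulo M = 11 · 7 · 3 = 231.
Solve pairwise, accumulating the modulus:
  Start with x ≡ 6 (mod 11).
  Combine with x ≡ 6 (mod 7): since gcd(11, 7) = 1, we get a unique residue mod 77.
    Write x = 6 + 11·t and substitute into x ≡ 6 (mod 7): 11·t ≡ 6 − 6 = 0 (mod 7).
    Reduce coefficients mod 7: 4·t ≡ 0 (mod 7).
    The inverse of 4 mod 7 is 2 (since 4·2 = 8 = 1·7 + 1), so t ≡ 2·0 = 0 ≡ 0 (mod 7).
    Then x = 6 + 11·0 = 6, valid modulo lcm(11, 7) = 77: x ≡ 6 (mod 77).
  Combine with x ≡ 2 (mod 3): since gcd(77, 3) = 1, we get a unique residue mod 231.
    Write x = 6 + 77·t and substitute into x ≡ 2 (mod 3): 77·t ≡ 2 − 6 = -4 (mod 3).
    Reduce coefficients mod 3: 2·t ≡ 2 (mod 3).
    The inverse of 2 mod 3 is 2 (since 2·2 = 4 = 1·3 + 1), so t ≡ 2·2 = 4 ≡ 1 (mod 3).
    Then x = 6 + 77·1 = 83, valid modulo lcm(77, 3) = 231: x ≡ 83 (mod 231).
Verify: 83 mod 11 = 6 ✓, 83 mod 7 = 6 ✓, 83 mod 3 = 2 ✓.

x ≡ 83 (mod 231).


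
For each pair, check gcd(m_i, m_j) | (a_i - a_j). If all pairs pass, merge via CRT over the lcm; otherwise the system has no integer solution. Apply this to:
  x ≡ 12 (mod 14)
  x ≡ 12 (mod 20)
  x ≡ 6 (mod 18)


Moduli 14, 20, 18 are not pairwise coprime, so CRT works modulo lcm(m_i) when all pairwise compatibility conditions hold.
Pairwise compatibility: gcd(m_i, m_j) must divide a_i - a_j for every pair.
Merge one congruence at a time:
  Start: x ≡ 12 (mod 14).
  Combine with x ≡ 12 (mod 20): gcd(14, 20) = 2; 12 - 12 = 0, which IS divisible by 2, so compatible.
    Write x = 12 + 14·t and substitute into x ≡ 12 (mod 20): 14·t ≡ 12 − 12 = 0 (mod 20).
    Divide the congruence (and modulus) by g = 2: 7·t ≡ 0 (mod 10).
    The inverse of 7 mod 10 is 3 (since 7·3 = 21 = 2·10 + 1), so t ≡ 3·0 = 0 ≡ 0 (mod 10).
    Then x = 12 + 14·0 = 12, valid modulo lcm(14, 20) = 140: x ≡ 12 (mod 140).
  Combine with x ≡ 6 (mod 18): gcd(140, 18) = 2; 6 - 12 = -6, which IS divisible by 2, so compatible.
    Write x = 12 + 140·t and substitute into x ≡ 6 (mod 18): 140·t ≡ 6 − 12 = -6 (mod 18).
    Divide the congruence (and modulus) by g = 2: 70·t ≡ -3 (mod 9).
    Reduce coefficients mod 9: 7·t ≡ 6 (mod 9).
    The inverse of 7 mod 9 is 4 (since 7·4 = 28 = 3·9 + 1), so t ≡ 4·6 = 24 ≡ 6 (mod 9).
    Then x = 12 + 140·6 = 852, valid modulo lcm(140, 18) = 1260: x ≡ 852 (mod 1260).
Verify: 852 mod 14 = 12, 852 mod 20 = 12, 852 mod 18 = 6.

x ≡ 852 (mod 1260).


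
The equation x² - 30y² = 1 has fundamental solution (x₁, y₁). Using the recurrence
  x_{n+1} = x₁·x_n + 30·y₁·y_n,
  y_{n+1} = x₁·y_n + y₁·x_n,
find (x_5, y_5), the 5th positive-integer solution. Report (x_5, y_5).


Step 1: Find the fundamental solution (x₁, y₁) of x² - 30y² = 1.
  Expand √30 as a continued fraction. a₀ = ⌊√30⌋ = 5; iterate m_{k+1} = d_k·a_k − m_k, d_{k+1} = (30 − m_{k+1}²)/d_k, a_{k+1} = ⌊(a₀ + m_{k+1})/d_{k+1}⌋ (starting m₀ = 0, d₀ = 1), with convergents p_k = a_k·p_{k-1} + p_{k-2}, q_k = a_k·q_{k-1} + q_{k-2} (p₋₁ = 1, q₋₁ = 0):
  k = 0: a₀ = 5; p₀/q₀ = 5/1; p₀² − 30·q₀² = 25 − 30 = -5.
  k = 1: m = 5, d = 5, a = ⌊(5 + 5)/5⌋ = 2; p/q = (2·5 + 1)/(2·1 + 0) = 11/2; p² − 30·q² = 121 − 120 = 1.
  The first convergent with p² − 30·q² = 1 gives the fundamental solution (x₁, y₁) = (11, 2).
Step 2: Apply the recurrence (x_{n+1}, y_{n+1}) = (x₁x_n + 30y₁y_n, x₁y_n + y₁x_n) repeatedly.
  From (x_1, y_1) = (11, 2): x_2 = 11·11 + 30·2·2 = 241; y_2 = 11·2 + 2·11 = 44.
  From (x_2, y_2) = (241, 44): x_3 = 11·241 + 30·2·44 = 5291; y_3 = 11·44 + 2·241 = 966.
  From (x_3, y_3) = (5291, 966): x_4 = 11·5291 + 30·2·966 = 116161; y_4 = 11·966 + 2·5291 = 21208.
  From (x_4, y_4) = (116161, 21208): x_5 = 11·116161 + 30·2·21208 = 2550251; y_5 = 11·21208 + 2·116161 = 465610.
Step 3: Verify x_5² - 30·y_5² = 6503780163001 - 6503780163000 = 1 (should be 1). ✓

(x_1, y_1) = (11, 2); (x_5, y_5) = (2550251, 465610).


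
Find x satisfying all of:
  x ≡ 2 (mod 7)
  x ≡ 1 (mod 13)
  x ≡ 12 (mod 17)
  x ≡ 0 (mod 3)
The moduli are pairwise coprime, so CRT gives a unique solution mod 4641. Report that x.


Product of moduli M = 7 · 13 · 17 · 3 = 4641.
Merge one congruence at a time:
  Start: x ≡ 2 (mod 7).
  Combine with x ≡ 1 (mod 13); new modulus lcm = 91.
    Write x = 2 + 7·t and substitute into x ≡ 1 (mod 13): 7·t ≡ 1 − 2 = -1 (mod 13).
    Reduce coefficients mod 13: 7·t ≡ 12 (mod 13).
    The inverse of 7 mod 13 is 2 (since 7·2 = 14 = 1·13 + 1), so t ≡ 2·12 = 24 ≡ 11 (mod 13).
    Then x = 2 + 7·11 = 79, valid modulo lcm(7, 13) = 91: x ≡ 79 (mod 91).
  Combine with x ≡ 12 (mod 17); new modulus lcm = 1547.
    Write x = 79 + 91·t and substitute into x ≡ 12 (mod 17): 91·t ≡ 12 − 79 = -67 (mod 17).
    Reduce coefficients mod 17: 6·t ≡ 1 (mod 17).
    The inverse of 6 mod 17 is 3 (since 6·3 = 18 = 1·17 + 1), so t ≡ 3·1 = 3 ≡ 3 (mod 17).
    Then x = 79 + 91·3 = 352, valid modulo lcm(91, 17) = 1547: x ≡ 352 (mod 1547).
  Combine with x ≡ 0 (mod 3); new modulus lcm = 4641.
    Write x = 352 + 1547·t and substitute into x ≡ 0 (mod 3): 1547·t ≡ 0 − 352 = -352 (mod 3).
    Reduce coefficients mod 3: 2·t ≡ 2 (mod 3).
    The inverse of 2 mod 3 is 2 (since 2·2 = 4 = 1·3 + 1), so t ≡ 2·2 = 4 ≡ 1 (mod 3).
    Then x = 352 + 1547·1 = 1899, valid modulo lcm(1547, 3) = 4641: x ≡ 1899 (mod 4641).
Verify against each original: 1899 mod 7 = 2, 1899 mod 13 = 1, 1899 mod 17 = 12, 1899 mod 3 = 0.

x ≡ 1899 (mod 4641).


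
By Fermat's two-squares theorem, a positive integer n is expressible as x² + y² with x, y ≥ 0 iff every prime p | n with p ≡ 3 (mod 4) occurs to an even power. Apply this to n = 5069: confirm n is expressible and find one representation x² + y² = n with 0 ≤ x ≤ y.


Step 1: Factor n = 5069 = 37 · 137.
Step 2: Check the mod-4 condition on each prime factor: 37 ≡ 1 (mod 4), exponent 1; 137 ≡ 1 (mod 4), exponent 1.
All primes ≡ 3 (mod 4) appear to even exponent (or don't appear), so by the two-squares theorem n IS expressible as a sum of two squares.
Step 3: Build a representation. Here n = 37 · 137 is a product of primes ≡ 1 (mod 4). Each prime p ≡ 1 (mod 4) is itself a sum of two squares; find a² by testing p − a² for a perfect square:
  37: 37 − 1² = 36 = 6² ⇒ 37 = 1² + 6².
  137: 137 − 1² = 136, 137 − 2² = 133, 137 − 3² = 128, 137 − 4² = 121 = 11² ⇒ 137 = 4² + 11².
  Combine using the Brahmagupta–Fibonacci identity (a² + b²)(c² + d²) = (ac − bd)² + (ad + bc)² = (ac + bd)² + (ad − bc)²:
  37 · 137 = 5069: from (1² + 6²)(4² + 11²), take (1·4 − 6·11, 1·11 + 6·4) = (4 − 66, 11 + 24) = (-62, 35); dropping signs (only squares matter) gives (62, 35); check 62² + 35² = 3844 + 1225 = 5069 ✓.
Step 4: Order so x ≤ y and verify: 35² + 62² = 1225 + 3844 = 5069 = n. ✓

n = 5069 = 35² + 62² (one valid representation with x ≤ y).


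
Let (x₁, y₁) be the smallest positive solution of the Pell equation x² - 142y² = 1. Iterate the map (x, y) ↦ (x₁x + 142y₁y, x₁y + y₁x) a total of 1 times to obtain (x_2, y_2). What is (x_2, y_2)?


Step 1: Find the fundamental solution (x₁, y₁) of x² - 142y² = 1.
  Expand √142 as a continued fraction. a₀ = ⌊√142⌋ = 11; iterate m_{k+1} = d_k·a_k − m_k, d_{k+1} = (142 − m_{k+1}²)/d_k, a_{k+1} = ⌊(a₀ + m_{k+1})/d_{k+1}⌋ (starting m₀ = 0, d₀ = 1), with convergents p_k = a_k·p_{k-1} + p_{k-2}, q_k = a_k·q_{k-1} + q_{k-2} (p₋₁ = 1, q₋₁ = 0):
  k = 0: a₀ = 11; p₀/q₀ = 11/1; p₀² − 142·q₀² = 121 − 142 = -21.
  k = 1: m = 11, d = 21, a = ⌊(11 + 11)/21⌋ = 1; p/q = (1·11 + 1)/(1·1 + 0) = 12/1; p² − 142·q² = 144 − 142 = 2.
  k = 2: m = 10, d = 2, a = ⌊(11 + 10)/2⌋ = 10; p/q = (10·12 + 11)/(10·1 + 1) = 131/11; p² − 142·q² = 17161 − 17182 = -21.
  k = 3: m = 10, d = 21, a = ⌊(11 + 10)/21⌋ = 1; p/q = (1·131 + 12)/(1·11 + 1) = 143/12; p² − 142·q² = 20449 − 20448 = 1.
  The first convergent with p² − 142·q² = 1 gives the fundamental solution (x₁, y₁) = (143, 12).
Step 2: Apply the recurrence (x_{n+1}, y_{n+1}) = (x₁x_n + 142y₁y_n, x₁y_n + y₁x_n) repeatedly.
  From (x_1, y_1) = (143, 12): x_2 = 143·143 + 142·12·12 = 40897; y_2 = 143·12 + 12·143 = 3432.
Step 3: Verify x_2² - 142·y_2² = 1672564609 - 1672564608 = 1 (should be 1). ✓

(x_1, y_1) = (143, 12); (x_2, y_2) = (40897, 3432).


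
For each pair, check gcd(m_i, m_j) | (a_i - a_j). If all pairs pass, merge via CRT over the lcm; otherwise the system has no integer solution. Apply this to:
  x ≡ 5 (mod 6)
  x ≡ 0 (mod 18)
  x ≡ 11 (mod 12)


Moduli 6, 18, 12 are not pairwise coprime, so CRT works modulo lcm(m_i) when all pairwise compatibility conditions hold.
Pairwise compatibility: gcd(m_i, m_j) must divide a_i - a_j for every pair.
Merge one congruence at a time:
  Start: x ≡ 5 (mod 6).
  Combine with x ≡ 0 (mod 18): gcd(6, 18) = 6, and 0 - 5 = -5 is NOT divisible by 6.
    ⇒ system is inconsistent (no integer solution).

No solution (the system is inconsistent).


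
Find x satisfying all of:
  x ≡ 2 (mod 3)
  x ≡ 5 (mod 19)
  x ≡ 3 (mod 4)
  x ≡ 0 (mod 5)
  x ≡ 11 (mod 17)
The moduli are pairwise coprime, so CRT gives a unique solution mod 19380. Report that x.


Product of moduli M = 3 · 19 · 4 · 5 · 17 = 19380.
Merge one congruence at a time:
  Start: x ≡ 2 (mod 3).
  Combine with x ≡ 5 (mod 19); new modulus lcm = 57.
    Write x = 2 + 3·t and substitute into x ≡ 5 (mod 19): 3·t ≡ 5 − 2 = 3 (mod 19).
    The inverse of 3 mod 19 is 13 (since 3·13 = 39 = 2·19 + 1), so t ≡ 13·3 = 39 ≡ 1 (mod 19).
    Then x = 2 + 3·1 = 5, valid modulo lcm(3, 19) = 57: x ≡ 5 (mod 57).
  Combine with x ≡ 3 (mod 4); new modulus lcm = 228.
    Write x = 5 + 57·t and substitute into x ≡ 3 (mod 4): 57·t ≡ 3 − 5 = -2 (mod 4).
    Reduce coefficients mod 4: 1·t ≡ 2 (mod 4).
    So t ≡ 2 (mod 4).
    Then x = 5 + 57·2 = 119, valid modulo lcm(57, 4) = 228: x ≡ 119 (mod 228).
  Combine with x ≡ 0 (mod 5); new modulus lcm = 1140.
    Write x = 119 + 228·t and substitute into x ≡ 0 (mod 5): 228·t ≡ 0 − 119 = -119 (mod 5).
    Reduce coefficients mod 5: 3·t ≡ 1 (mod 5).
    The inverse of 3 mod 5 is 2 (since 3·2 = 6 = 1·5 + 1), so t ≡ 2·1 = 2 ≡ 2 (mod 5).
    Then x = 119 + 228·2 = 575, valid modulo lcm(228, 5) = 1140: x ≡ 575 (mod 1140).
  Combine with x ≡ 11 (mod 17); new modulus lcm = 19380.
    Write x = 575 + 1140·t and substitute into x ≡ 11 (mod 17): 1140·t ≡ 11 − 575 = -564 (mod 17).
    Reduce coefficients mod 17: 1·t ≡ 14 (mod 17).
    So t ≡ 14 (mod 17).
    Then x = 575 + 1140·14 = 16535, valid modulo lcm(1140, 17) = 19380: x ≡ 16535 (mod 19380).
Verify against each original: 16535 mod 3 = 2, 16535 mod 19 = 5, 16535 mod 4 = 3, 16535 mod 5 = 0, 16535 mod 17 = 11.

x ≡ 16535 (mod 19380).


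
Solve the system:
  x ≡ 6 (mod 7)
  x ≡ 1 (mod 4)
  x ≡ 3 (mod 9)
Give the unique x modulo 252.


Moduli 7, 4, 9 are pairwise coprime; by CRT there is a unique solution modulo M = 7 · 4 · 9 = 252.
Solve pairwise, accumulating the modulus:
  Start with x ≡ 6 (mod 7).
  Combine with x ≡ 1 (mod 4): since gcd(7, 4) = 1, we get a unique residue mod 28.
    Write x = 6 + 7·t and substitute into x ≡ 1 (mod 4): 7·t ≡ 1 − 6 = -5 (mod 4).
    Reduce coefficients mod 4: 3·t ≡ 3 (mod 4).
    The inverse of 3 mod 4 is 3 (since 3·3 = 9 = 2·4 + 1), so t ≡ 3·3 = 9 ≡ 1 (mod 4).
    Then x = 6 + 7·1 = 13, valid modulo lcm(7, 4) = 28: x ≡ 13 (mod 28).
  Combine with x ≡ 3 (mod 9): since gcd(28, 9) = 1, we get a unique residue mod 252.
    Write x = 13 + 28·t and substitute into x ≡ 3 (mod 9): 28·t ≡ 3 − 13 = -10 (mod 9).
    Reduce coefficients mod 9: 1·t ≡ 8 (mod 9).
    So t ≡ 8 (mod 9).
    Then x = 13 + 28·8 = 237, valid modulo lcm(28, 9) = 252: x ≡ 237 (mod 252).
Verify: 237 mod 7 = 6 ✓, 237 mod 4 = 1 ✓, 237 mod 9 = 3 ✓.

x ≡ 237 (mod 252).


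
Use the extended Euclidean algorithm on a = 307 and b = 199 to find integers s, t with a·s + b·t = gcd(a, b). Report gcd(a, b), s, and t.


Euclidean algorithm on (307, 199) — divide until remainder is 0:
  307 = 1 · 199 + 108
  199 = 1 · 108 + 91
  108 = 1 · 91 + 17
  91 = 5 · 17 + 6
  17 = 2 · 6 + 5
  6 = 1 · 5 + 1
  5 = 5 · 1 + 0
gcd(307, 199) = 1.
Track Bezout coefficients alongside the remainders: start with r₀ = 307 = a·1 + b·0 (s = 1, t = 0) and r₁ = 199 = a·0 + b·1 (s = 0, t = 1); each new remainder r_{k+1} = r_{k-1} − q_k·r_k inherits s_{k+1} = s_{k-1} − q_k·s_k, t_{k+1} = t_{k-1} − q_k·t_k, so r_k = a·s_k + b·t_k at every step:
  q = 1: r = 108, s = 1 − 1·0 = 1, t = 0 − 1·1 = -1  (check: 307·1 + 199·(-1) = 108)
  q = 1: r = 91, s = 0 − 1·1 = -1, t = 1 − 1·(-1) = 2  (check: 307·(-1) + 199·2 = 91)
  q = 1: r = 17, s = 1 − 1·(-1) = 2, t = -1 − 1·2 = -3  (check: 307·2 + 199·(-3) = 17)
  q = 5: r = 6, s = -1 − 5·2 = -11, t = 2 − 5·(-3) = 17  (check: 307·(-11) + 199·17 = 6)
  q = 2: r = 5, s = 2 − 2·(-11) = 24, t = -3 − 2·17 = -37  (check: 307·24 + 199·(-37) = 5)
  q = 1: r = 1, s = -11 − 1·24 = -35, t = 17 − 1·(-37) = 54  (check: 307·(-35) + 199·54 = 1)
The row with r = 1 (the gcd) gives the Bezout coefficients s = -35, t = 54.
Result: 307 · (-35) + 199 · (54) = 1.

gcd(307, 199) = 1; s = -35, t = 54 (check: 307·(-35) + 199·54 = 1).


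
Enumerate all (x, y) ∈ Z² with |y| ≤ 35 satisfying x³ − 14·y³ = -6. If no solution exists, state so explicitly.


The equation is x³ - 14y³ = -6. For fixed y, x³ = 14·y³ − 6, so a solution requires the RHS to be a perfect cube.
Strategy: iterate y from -35 to 35, compute RHS = 14·y³ − 6, and check whether it is a (positive or negative) perfect cube.
Check small values of y:
  y = 0: RHS = -6 is not a perfect cube.
  y = 1: RHS = 8 = (2)³ ⇒ x = 2 works.
  y = -1: RHS = -20 is not a perfect cube.
  y = 2: RHS = 106 is not a perfect cube.
  y = -2: RHS = -118 is not a perfect cube.
  y = 3: RHS = 372 is not a perfect cube.
  y = -3: RHS = -384 is not a perfect cube.
Continuing the search up to |y| = 35 finds no further solutions beyond those listed.
Collected solutions: (2, 1).

Solutions (with |y| ≤ 35): (2, 1).


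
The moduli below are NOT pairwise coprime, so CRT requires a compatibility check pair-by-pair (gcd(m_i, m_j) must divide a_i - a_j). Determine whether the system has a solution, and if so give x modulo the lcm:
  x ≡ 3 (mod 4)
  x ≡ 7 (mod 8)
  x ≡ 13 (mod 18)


Moduli 4, 8, 18 are not pairwise coprime, so CRT works modulo lcm(m_i) when all pairwise compatibility conditions hold.
Pairwise compatibility: gcd(m_i, m_j) must divide a_i - a_j for every pair.
Merge one congruence at a time:
  Start: x ≡ 3 (mod 4).
  Combine with x ≡ 7 (mod 8): gcd(4, 8) = 4; 7 - 3 = 4, which IS divisible by 4, so compatible.
    Write x = 3 + 4·t and substitute into x ≡ 7 (mod 8): 4·t ≡ 7 − 3 = 4 (mod 8).
    Divide the congruence (and modulus) by g = 4: 1·t ≡ 1 (mod 2).
    So t ≡ 1 (mod 2).
    Then x = 3 + 4·1 = 7, valid modulo lcm(4, 8) = 8: x ≡ 7 (mod 8).
  Combine with x ≡ 13 (mod 18): gcd(8, 18) = 2; 13 - 7 = 6, which IS divisible by 2, so compatible.
    Write x = 7 + 8·t and substitute into x ≡ 13 (mod 18): 8·t ≡ 13 − 7 = 6 (mod 18).
    Divide the congruence (and modulus) by g = 2: 4·t ≡ 3 (mod 9).
    The inverse of 4 mod 9 is 7 (since 4·7 = 28 = 3·9 + 1), so t ≡ 7·3 = 21 ≡ 3 (mod 9).
    Then x = 7 + 8·3 = 31, valid modulo lcm(8, 18) = 72: x ≡ 31 (mod 72).
Verify: 31 mod 4 = 3, 31 mod 8 = 7, 31 mod 18 = 13.

x ≡ 31 (mod 72).


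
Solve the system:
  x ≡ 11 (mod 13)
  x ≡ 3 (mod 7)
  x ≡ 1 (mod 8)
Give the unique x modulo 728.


Moduli 13, 7, 8 are pairwise coprime; by CRT there is a unique solution modulo M = 13 · 7 · 8 = 728.
Solve pairwise, accumulating the modulus:
  Start with x ≡ 11 (mod 13).
  Combine with x ≡ 3 (mod 7): since gcd(13, 7) = 1, we get a unique residue mod 91.
    Write x = 11 + 13·t and substitute into x ≡ 3 (mod 7): 13·t ≡ 3 − 11 = -8 (mod 7).
    Reduce coefficients mod 7: 6·t ≡ 6 (mod 7).
    The inverse of 6 mod 7 is 6 (since 6·6 = 36 = 5·7 + 1), so t ≡ 6·6 = 36 ≡ 1 (mod 7).
    Then x = 11 + 13·1 = 24, valid modulo lcm(13, 7) = 91: x ≡ 24 (mod 91).
  Combine with x ≡ 1 (mod 8): since gcd(91, 8) = 1, we get a unique residue mod 728.
    Write x = 24 + 91·t and substitute into x ≡ 1 (mod 8): 91·t ≡ 1 − 24 = -23 (mod 8).
    Reduce coefficients mod 8: 3·t ≡ 1 (mod 8).
    The inverse of 3 mod 8 is 3 (since 3·3 = 9 = 1·8 + 1), so t ≡ 3·1 = 3 ≡ 3 (mod 8).
    Then x = 24 + 91·3 = 297, valid modulo lcm(91, 8) = 728: x ≡ 297 (mod 728).
Verify: 297 mod 13 = 11 ✓, 297 mod 7 = 3 ✓, 297 mod 8 = 1 ✓.

x ≡ 297 (mod 728).


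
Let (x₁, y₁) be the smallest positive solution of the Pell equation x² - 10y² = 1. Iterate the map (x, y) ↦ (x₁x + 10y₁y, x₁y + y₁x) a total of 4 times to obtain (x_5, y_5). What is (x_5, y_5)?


Step 1: Find the fundamental solution (x₁, y₁) of x² - 10y² = 1.
  Expand √10 as a continued fraction. a₀ = ⌊√10⌋ = 3; iterate m_{k+1} = d_k·a_k − m_k, d_{k+1} = (10 − m_{k+1}²)/d_k, a_{k+1} = ⌊(a₀ + m_{k+1})/d_{k+1}⌋ (starting m₀ = 0, d₀ = 1), with convergents p_k = a_k·p_{k-1} + p_{k-2}, q_k = a_k·q_{k-1} + q_{k-2} (p₋₁ = 1, q₋₁ = 0):
  k = 0: a₀ = 3; p₀/q₀ = 3/1; p₀² − 10·q₀² = 9 − 10 = -1.
  k = 1: m = 3, d = 1, a = ⌊(3 + 3)/1⌋ = 6; p/q = (6·3 + 1)/(6·1 + 0) = 19/6; p² − 10·q² = 361 − 360 = 1.
  The first convergent with p² − 10·q² = 1 gives the fundamental solution (x₁, y₁) = (19, 6).
Step 2: Apply the recurrence (x_{n+1}, y_{n+1}) = (x₁x_n + 10y₁y_n, x₁y_n + y₁x_n) repeatedly.
  From (x_1, y_1) = (19, 6): x_2 = 19·19 + 10·6·6 = 721; y_2 = 19·6 + 6·19 = 228.
  From (x_2, y_2) = (721, 228): x_3 = 19·721 + 10·6·228 = 27379; y_3 = 19·228 + 6·721 = 8658.
  From (x_3, y_3) = (27379, 8658): x_4 = 19·27379 + 10·6·8658 = 1039681; y_4 = 19·8658 + 6·27379 = 328776.
  From (x_4, y_4) = (1039681, 328776): x_5 = 19·1039681 + 10·6·328776 = 39480499; y_5 = 19·328776 + 6·1039681 = 12484830.
Step 3: Verify x_5² - 10·y_5² = 1558709801289001 - 1558709801289000 = 1 (should be 1). ✓

(x_1, y_1) = (19, 6); (x_5, y_5) = (39480499, 12484830).


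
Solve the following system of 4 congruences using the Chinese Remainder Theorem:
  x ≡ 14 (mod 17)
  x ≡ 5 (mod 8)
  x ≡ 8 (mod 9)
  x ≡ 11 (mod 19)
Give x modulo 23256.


Product of moduli M = 17 · 8 · 9 · 19 = 23256.
Merge one congruence at a time:
  Start: x ≡ 14 (mod 17).
  Combine with x ≡ 5 (mod 8); new modulus lcm = 136.
    Write x = 14 + 17·t and substitute into x ≡ 5 (mod 8): 17·t ≡ 5 − 14 = -9 (mod 8).
    Reduce coefficients mod 8: 1·t ≡ 7 (mod 8).
    So t ≡ 7 (mod 8).
    Then x = 14 + 17·7 = 133, valid modulo lcm(17, 8) = 136: x ≡ 133 (mod 136).
  Combine with x ≡ 8 (mod 9); new modulus lcm = 1224.
    Write x = 133 + 136·t and substitute into x ≡ 8 (mod 9): 136·t ≡ 8 − 133 = -125 (mod 9).
    Reduce coefficients mod 9: 1·t ≡ 1 (mod 9).
    So t ≡ 1 (mod 9).
    Then x = 133 + 136·1 = 269, valid modulo lcm(136, 9) = 1224: x ≡ 269 (mod 1224).
  Combine with x ≡ 11 (mod 19); new modulus lcm = 23256.
    Write x = 269 + 1224·t and substitute into x ≡ 11 (mod 19): 1224·t ≡ 11 − 269 = -258 (mod 19).
    Reduce coefficients mod 19: 8·t ≡ 8 (mod 19).
    The inverse of 8 mod 19 is 12 (since 8·12 = 96 = 5·19 + 1), so t ≡ 12·8 = 96 ≡ 1 (mod 19).
    Then x = 269 + 1224·1 = 1493, valid modulo lcm(1224, 19) = 23256: x ≡ 1493 (mod 23256).
Verify against each original: 1493 mod 17 = 14, 1493 mod 8 = 5, 1493 mod 9 = 8, 1493 mod 19 = 11.

x ≡ 1493 (mod 23256).


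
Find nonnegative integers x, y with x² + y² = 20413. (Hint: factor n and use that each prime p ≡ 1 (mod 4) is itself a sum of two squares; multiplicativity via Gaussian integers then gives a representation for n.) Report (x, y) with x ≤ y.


Step 1: Factor n = 20413 = 137 · 149.
Step 2: Check the mod-4 condition on each prime factor: 137 ≡ 1 (mod 4), exponent 1; 149 ≡ 1 (mod 4), exponent 1.
All primes ≡ 3 (mod 4) appear to even exponent (or don't appear), so by the two-squares theorem n IS expressible as a sum of two squares.
Step 3: Build a representation. Here n = 137 · 149 is a product of primes ≡ 1 (mod 4). Each prime p ≡ 1 (mod 4) is itself a sum of two squares; find a² by testing p − a² for a perfect square:
  137: 137 − 1² = 136, 137 − 2² = 133, 137 − 3² = 128, 137 − 4² = 121 = 11² ⇒ 137 = 4² + 11².
  149: 149 − 1² = 148, 149 − 2² = 145, 149 − 3² = 140, 149 − 4² = 133, 149 − 5² = 124, 149 − 6² = 113, 149 − 7² = 100 = 10² ⇒ 149 = 7² + 10².
  Combine using the Brahmagupta–Fibonacci identity (a² + b²)(c² + d²) = (ac − bd)² + (ad + bc)² = (ac + bd)² + (ad − bc)²:
  137 · 149 = 20413: from (4² + 11²)(7² + 10²), take (4·7 − 11·10, 4·10 + 11·7) = (28 − 110, 40 + 77) = (-82, 117); dropping signs (only squares matter) gives (82, 117); check 82² + 117² = 6724 + 13689 = 20413 ✓.
Step 4: Order so x ≤ y and verify: 82² + 117² = 6724 + 13689 = 20413 = n. ✓

n = 20413 = 82² + 117² (one valid representation with x ≤ y).


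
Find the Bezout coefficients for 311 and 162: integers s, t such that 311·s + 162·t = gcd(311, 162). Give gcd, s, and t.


Euclidean algorithm on (311, 162) — divide until remainder is 0:
  311 = 1 · 162 + 149
  162 = 1 · 149 + 13
  149 = 11 · 13 + 6
  13 = 2 · 6 + 1
  6 = 6 · 1 + 0
gcd(311, 162) = 1.
Track Bezout coefficients alongside the remainders: start with r₀ = 311 = a·1 + b·0 (s = 1, t = 0) and r₁ = 162 = a·0 + b·1 (s = 0, t = 1); each new remainder r_{k+1} = r_{k-1} − q_k·r_k inherits s_{k+1} = s_{k-1} − q_k·s_k, t_{k+1} = t_{k-1} − q_k·t_k, so r_k = a·s_k + b·t_k at every step:
  q = 1: r = 149, s = 1 − 1·0 = 1, t = 0 − 1·1 = -1  (check: 311·1 + 162·(-1) = 149)
  q = 1: r = 13, s = 0 − 1·1 = -1, t = 1 − 1·(-1) = 2  (check: 311·(-1) + 162·2 = 13)
  q = 11: r = 6, s = 1 − 11·(-1) = 12, t = -1 − 11·2 = -23  (check: 311·12 + 162·(-23) = 6)
  q = 2: r = 1, s = -1 − 2·12 = -25, t = 2 − 2·(-23) = 48  (check: 311·(-25) + 162·48 = 1)
The row with r = 1 (the gcd) gives the Bezout coefficients s = -25, t = 48.
Result: 311 · (-25) + 162 · (48) = 1.

gcd(311, 162) = 1; s = -25, t = 48 (check: 311·(-25) + 162·48 = 1).


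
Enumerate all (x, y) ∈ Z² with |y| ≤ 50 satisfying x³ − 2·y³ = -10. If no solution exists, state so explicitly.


The equation is x³ - 2y³ = -10. For fixed y, x³ = 2·y³ − 10, so a solution requires the RHS to be a perfect cube.
Strategy: iterate y from -50 to 50, compute RHS = 2·y³ − 10, and check whether it is a (positive or negative) perfect cube.
Check small values of y:
  y = 0: RHS = -10 is not a perfect cube.
  y = 1: RHS = -8 = (-2)³ ⇒ x = -2 works.
  y = -1: RHS = -12 is not a perfect cube.
  y = 2: RHS = 6 is not a perfect cube.
  y = -2: RHS = -26 is not a perfect cube.
  y = 3: RHS = 44 is not a perfect cube.
  y = -3: RHS = -64 = (-4)³ ⇒ x = -4 works.
Continuing the search up to |y| = 50 finds no further solutions beyond those listed.
Collected solutions: (-2, 1), (-4, -3).

Solutions (with |y| ≤ 50): (-2, 1), (-4, -3).


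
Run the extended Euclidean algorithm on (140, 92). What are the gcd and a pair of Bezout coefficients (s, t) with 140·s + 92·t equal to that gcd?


Euclidean algorithm on (140, 92) — divide until remainder is 0:
  140 = 1 · 92 + 48
  92 = 1 · 48 + 44
  48 = 1 · 44 + 4
  44 = 11 · 4 + 0
gcd(140, 92) = 4.
Track Bezout coefficients alongside the remainders: start with r₀ = 140 = a·1 + b·0 (s = 1, t = 0) and r₁ = 92 = a·0 + b·1 (s = 0, t = 1); each new remainder r_{k+1} = r_{k-1} − q_k·r_k inherits s_{k+1} = s_{k-1} − q_k·s_k, t_{k+1} = t_{k-1} − q_k·t_k, so r_k = a·s_k + b·t_k at every step:
  q = 1: r = 48, s = 1 − 1·0 = 1, t = 0 − 1·1 = -1  (check: 140·1 + 92·(-1) = 48)
  q = 1: r = 44, s = 0 − 1·1 = -1, t = 1 − 1·(-1) = 2  (check: 140·(-1) + 92·2 = 44)
  q = 1: r = 4, s = 1 − 1·(-1) = 2, t = -1 − 1·2 = -3  (check: 140·2 + 92·(-3) = 4)
The row with r = 4 (the gcd) gives the Bezout coefficients s = 2, t = -3.
Result: 140 · (2) + 92 · (-3) = 4.

gcd(140, 92) = 4; s = 2, t = -3 (check: 140·2 + 92·(-3) = 4).


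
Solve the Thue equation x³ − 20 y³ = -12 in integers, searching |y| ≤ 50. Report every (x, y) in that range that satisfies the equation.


The equation is x³ - 20y³ = -12. For fixed y, x³ = 20·y³ − 12, so a solution requires the RHS to be a perfect cube.
Strategy: iterate y from -50 to 50, compute RHS = 20·y³ − 12, and check whether it is a (positive or negative) perfect cube.
Check small values of y:
  y = 0: RHS = -12 is not a perfect cube.
  y = 1: RHS = 8 = (2)³ ⇒ x = 2 works.
  y = -1: RHS = -32 is not a perfect cube.
  y = 2: RHS = 148 is not a perfect cube.
  y = -2: RHS = -172 is not a perfect cube.
  y = 3: RHS = 528 is not a perfect cube.
  y = -3: RHS = -552 is not a perfect cube.
Continuing the search up to |y| = 50 finds no further solutions beyond those listed.
Collected solutions: (2, 1).

Solutions (with |y| ≤ 50): (2, 1).


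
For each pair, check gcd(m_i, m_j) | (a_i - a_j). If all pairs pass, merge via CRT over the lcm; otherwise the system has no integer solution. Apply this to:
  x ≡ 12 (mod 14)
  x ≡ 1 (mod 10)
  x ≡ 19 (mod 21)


Moduli 14, 10, 21 are not pairwise coprime, so CRT works modulo lcm(m_i) when all pairwise compatibility conditions hold.
Pairwise compatibility: gcd(m_i, m_j) must divide a_i - a_j for every pair.
Merge one congruence at a time:
  Start: x ≡ 12 (mod 14).
  Combine with x ≡ 1 (mod 10): gcd(14, 10) = 2, and 1 - 12 = -11 is NOT divisible by 2.
    ⇒ system is inconsistent (no integer solution).

No solution (the system is inconsistent).


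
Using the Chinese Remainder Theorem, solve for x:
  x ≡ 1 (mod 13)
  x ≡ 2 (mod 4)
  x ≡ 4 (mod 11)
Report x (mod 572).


Moduli 13, 4, 11 are pairwise coprime; by CRT there is a unique solution modulo M = 13 · 4 · 11 = 572.
Solve pairwise, accumulating the modulus:
  Start with x ≡ 1 (mod 13).
  Combine with x ≡ 2 (mod 4): since gcd(13, 4) = 1, we get a unique residue mod 52.
    Write x = 1 + 13·t and substitute into x ≡ 2 (mod 4): 13·t ≡ 2 − 1 = 1 (mod 4).
    Reduce coefficients mod 4: 1·t ≡ 1 (mod 4).
    So t ≡ 1 (mod 4).
    Then x = 1 + 13·1 = 14, valid modulo lcm(13, 4) = 52: x ≡ 14 (mod 52).
  Combine with x ≡ 4 (mod 11): since gcd(52, 11) = 1, we get a unique residue mod 572.
    Write x = 14 + 52·t and substitute into x ≡ 4 (mod 11): 52·t ≡ 4 − 14 = -10 (mod 11).
    Reduce coefficients mod 11: 8·t ≡ 1 (mod 11).
    The inverse of 8 mod 11 is 7 (since 8·7 = 56 = 5·11 + 1), so t ≡ 7·1 = 7 ≡ 7 (mod 11).
    Then x = 14 + 52·7 = 378, valid modulo lcm(52, 11) = 572: x ≡ 378 (mod 572).
Verify: 378 mod 13 = 1 ✓, 378 mod 4 = 2 ✓, 378 mod 11 = 4 ✓.

x ≡ 378 (mod 572).


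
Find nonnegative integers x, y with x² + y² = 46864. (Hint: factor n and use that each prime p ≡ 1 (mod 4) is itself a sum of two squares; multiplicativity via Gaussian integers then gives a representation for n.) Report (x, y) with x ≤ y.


Step 1: Factor n = 46864 = 2^4 · 29 · 101.
Step 2: Check the mod-4 condition on each prime factor: 2 = 2 (special); 29 ≡ 1 (mod 4), exponent 1; 101 ≡ 1 (mod 4), exponent 1.
All primes ≡ 3 (mod 4) appear to even exponent (or don't appear), so by the two-squares theorem n IS expressible as a sum of two squares.
Step 3: Build a representation. Group n = k² · m with k = 4 and m = 29 · 101 = 2929 (a product of primes ≡ 1 (mod 4)); a representation of m scales to one of n via (k·x)² + (k·y)² = k²(x² + y²). Each prime p ≡ 1 (mod 4) is itself a sum of two squares; find a² by testing p − a² for a perfect square:
  29: 29 − 1² = 28, 29 − 2² = 25 = 5² ⇒ 29 = 2² + 5².
  101: 101 − 1² = 100 = 10² ⇒ 101 = 1² + 10².
  Combine using the Brahmagupta–Fibonacci identity (a² + b²)(c² + d²) = (ac − bd)² + (ad + bc)² = (ac + bd)² + (ad − bc)²:
  29 · 101 = 2929: from (2² + 5²)(1² + 10²), take (2·1 − 5·10, 2·10 + 5·1) = (2 − 50, 20 + 5) = (-48, 25); dropping signs (only squares matter) gives (48, 25); check 48² + 25² = 2304 + 625 = 2929 ✓.
  Scale by k = 4: (4·48, 4·25) = (192, 100).
Step 4: Order so x ≤ y and verify: 100² + 192² = 10000 + 36864 = 46864 = n. ✓

n = 46864 = 100² + 192² (one valid representation with x ≤ y).


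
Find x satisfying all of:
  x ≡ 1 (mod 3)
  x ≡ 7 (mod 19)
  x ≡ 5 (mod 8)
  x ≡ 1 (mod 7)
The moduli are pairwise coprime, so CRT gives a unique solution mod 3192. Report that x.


Product of moduli M = 3 · 19 · 8 · 7 = 3192.
Merge one congruence at a time:
  Start: x ≡ 1 (mod 3).
  Combine with x ≡ 7 (mod 19); new modulus lcm = 57.
    Write x = 1 + 3·t and substitute into x ≡ 7 (mod 19): 3·t ≡ 7 − 1 = 6 (mod 19).
    The inverse of 3 mod 19 is 13 (since 3·13 = 39 = 2·19 + 1), so t ≡ 13·6 = 78 ≡ 2 (mod 19).
    Then x = 1 + 3·2 = 7, valid modulo lcm(3, 19) = 57: x ≡ 7 (mod 57).
  Combine with x ≡ 5 (mod 8); new modulus lcm = 456.
    Write x = 7 + 57·t and substitute into x ≡ 5 (mod 8): 57·t ≡ 5 − 7 = -2 (mod 8).
    Reduce coefficients mod 8: 1·t ≡ 6 (mod 8).
    So t ≡ 6 (mod 8).
    Then x = 7 + 57·6 = 349, valid modulo lcm(57, 8) = 456: x ≡ 349 (mod 456).
  Combine with x ≡ 1 (mod 7); new modulus lcm = 3192.
    Write x = 349 + 456·t and substitute into x ≡ 1 (mod 7): 456·t ≡ 1 − 349 = -348 (mod 7).
    Reduce coefficients mod 7: 1·t ≡ 2 (mod 7).
    So t ≡ 2 (mod 7).
    Then x = 349 + 456·2 = 1261, valid modulo lcm(456, 7) = 3192: x ≡ 1261 (mod 3192).
Verify against each original: 1261 mod 3 = 1, 1261 mod 19 = 7, 1261 mod 8 = 5, 1261 mod 7 = 1.

x ≡ 1261 (mod 3192).


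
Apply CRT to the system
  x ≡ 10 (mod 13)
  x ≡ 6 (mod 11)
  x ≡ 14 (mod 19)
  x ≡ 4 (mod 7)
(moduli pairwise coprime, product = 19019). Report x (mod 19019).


Product of moduli M = 13 · 11 · 19 · 7 = 19019.
Merge one congruence at a time:
  Start: x ≡ 10 (mod 13).
  Combine with x ≡ 6 (mod 11); new modulus lcm = 143.
    Write x = 10 + 13·t and substitute into x ≡ 6 (mod 11): 13·t ≡ 6 − 10 = -4 (mod 11).
    Reduce coefficients mod 11: 2·t ≡ 7 (mod 11).
    The inverse of 2 mod 11 is 6 (since 2·6 = 12 = 1·11 + 1), so t ≡ 6·7 = 42 ≡ 9 (mod 11).
    Then x = 10 + 13·9 = 127, valid modulo lcm(13, 11) = 143: x ≡ 127 (mod 143).
  Combine with x ≡ 14 (mod 19); new modulus lcm = 2717.
    Write x = 127 + 143·t and substitute into x ≡ 14 (mod 19): 143·t ≡ 14 − 127 = -113 (mod 19).
    Reduce coefficients mod 19: 10·t ≡ 1 (mod 19).
    The inverse of 10 mod 19 is 2 (since 10·2 = 20 = 1·19 + 1), so t ≡ 2·1 = 2 ≡ 2 (mod 19).
    Then x = 127 + 143·2 = 413, valid modulo lcm(143, 19) = 2717: x ≡ 413 (mod 2717).
  Combine with x ≡ 4 (mod 7); new modulus lcm = 19019.
    Write x = 413 + 2717·t and substitute into x ≡ 4 (mod 7): 2717·t ≡ 4 − 413 = -409 (mod 7).
    Reduce coefficients mod 7: 1·t ≡ 4 (mod 7).
    So t ≡ 4 (mod 7).
    Then x = 413 + 2717·4 = 11281, valid modulo lcm(2717, 7) = 19019: x ≡ 11281 (mod 19019).
Verify against each original: 11281 mod 13 = 10, 11281 mod 11 = 6, 11281 mod 19 = 14, 11281 mod 7 = 4.

x ≡ 11281 (mod 19019).


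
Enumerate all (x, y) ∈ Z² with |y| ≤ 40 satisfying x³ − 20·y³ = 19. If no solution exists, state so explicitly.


The equation is x³ - 20y³ = 19. For fixed y, x³ = 20·y³ + 19, so a solution requires the RHS to be a perfect cube.
Strategy: iterate y from -40 to 40, compute RHS = 20·y³ + 19, and check whether it is a (positive or negative) perfect cube.
Check small values of y:
  y = 0: RHS = 19 is not a perfect cube.
  y = 1: RHS = 39 is not a perfect cube.
  y = -1: RHS = -1 = (-1)³ ⇒ x = -1 works.
  y = 2: RHS = 179 is not a perfect cube.
  y = -2: RHS = -141 is not a perfect cube.
  y = 3: RHS = 559 is not a perfect cube.
  y = -3: RHS = -521 is not a perfect cube.
Continuing the search up to |y| = 40 finds no further solutions beyond those listed.
Collected solutions: (-1, -1).

Solutions (with |y| ≤ 40): (-1, -1).


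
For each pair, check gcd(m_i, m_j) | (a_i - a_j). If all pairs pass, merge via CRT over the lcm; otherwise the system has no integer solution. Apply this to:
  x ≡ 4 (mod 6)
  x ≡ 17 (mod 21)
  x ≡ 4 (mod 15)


Moduli 6, 21, 15 are not pairwise coprime, so CRT works modulo lcm(m_i) when all pairwise compatibility conditions hold.
Pairwise compatibility: gcd(m_i, m_j) must divide a_i - a_j for every pair.
Merge one congruence at a time:
  Start: x ≡ 4 (mod 6).
  Combine with x ≡ 17 (mod 21): gcd(6, 21) = 3, and 17 - 4 = 13 is NOT divisible by 3.
    ⇒ system is inconsistent (no integer solution).

No solution (the system is inconsistent).


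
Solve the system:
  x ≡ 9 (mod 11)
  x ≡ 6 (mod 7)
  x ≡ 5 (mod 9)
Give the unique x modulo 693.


Moduli 11, 7, 9 are pairwise coprime; by CRT there is a unique solution modulo M = 11 · 7 · 9 = 693.
Solve pairwise, accumulating the modulus:
  Start with x ≡ 9 (mod 11).
  Combine with x ≡ 6 (mod 7): since gcd(11, 7) = 1, we get a unique residue mod 77.
    Write x = 9 + 11·t and substitute into x ≡ 6 (mod 7): 11·t ≡ 6 − 9 = -3 (mod 7).
    Reduce coefficients mod 7: 4·t ≡ 4 (mod 7).
    The inverse of 4 mod 7 is 2 (since 4·2 = 8 = 1·7 + 1), so t ≡ 2·4 = 8 ≡ 1 (mod 7).
    Then x = 9 + 11·1 = 20, valid modulo lcm(11, 7) = 77: x ≡ 20 (mod 77).
  Combine with x ≡ 5 (mod 9): since gcd(77, 9) = 1, we get a unique residue mod 693.
    Write x = 20 + 77·t and substitute into x ≡ 5 (mod 9): 77·t ≡ 5 − 20 = -15 (mod 9).
    Reduce coefficients mod 9: 5·t ≡ 3 (mod 9).
    The inverse of 5 mod 9 is 2 (since 5·2 = 10 = 1·9 + 1), so t ≡ 2·3 = 6 ≡ 6 (mod 9).
    Then x = 20 + 77·6 = 482, valid modulo lcm(77, 9) = 693: x ≡ 482 (mod 693).
Verify: 482 mod 11 = 9 ✓, 482 mod 7 = 6 ✓, 482 mod 9 = 5 ✓.

x ≡ 482 (mod 693).


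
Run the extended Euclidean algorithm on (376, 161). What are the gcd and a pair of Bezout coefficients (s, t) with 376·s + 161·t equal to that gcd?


Euclidean algorithm on (376, 161) — divide until remainder is 0:
  376 = 2 · 161 + 54
  161 = 2 · 54 + 53
  54 = 1 · 53 + 1
  53 = 53 · 1 + 0
gcd(376, 161) = 1.
Track Bezout coefficients alongside the remainders: start with r₀ = 376 = a·1 + b·0 (s = 1, t = 0) and r₁ = 161 = a·0 + b·1 (s = 0, t = 1); each new remainder r_{k+1} = r_{k-1} − q_k·r_k inherits s_{k+1} = s_{k-1} − q_k·s_k, t_{k+1} = t_{k-1} − q_k·t_k, so r_k = a·s_k + b·t_k at every step:
  q = 2: r = 54, s = 1 − 2·0 = 1, t = 0 − 2·1 = -2  (check: 376·1 + 161·(-2) = 54)
  q = 2: r = 53, s = 0 − 2·1 = -2, t = 1 − 2·(-2) = 5  (check: 376·(-2) + 161·5 = 53)
  q = 1: r = 1, s = 1 − 1·(-2) = 3, t = -2 − 1·5 = -7  (check: 376·3 + 161·(-7) = 1)
The row with r = 1 (the gcd) gives the Bezout coefficients s = 3, t = -7.
Result: 376 · (3) + 161 · (-7) = 1.

gcd(376, 161) = 1; s = 3, t = -7 (check: 376·3 + 161·(-7) = 1).


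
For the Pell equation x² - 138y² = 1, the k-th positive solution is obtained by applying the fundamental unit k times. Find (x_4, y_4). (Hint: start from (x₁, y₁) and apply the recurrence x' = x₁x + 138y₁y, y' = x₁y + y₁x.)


Step 1: Find the fundamental solution (x₁, y₁) of x² - 138y² = 1.
  Expand √138 as a continued fraction. a₀ = ⌊√138⌋ = 11; iterate m_{k+1} = d_k·a_k − m_k, d_{k+1} = (138 − m_{k+1}²)/d_k, a_{k+1} = ⌊(a₀ + m_{k+1})/d_{k+1}⌋ (starting m₀ = 0, d₀ = 1), with convergents p_k = a_k·p_{k-1} + p_{k-2}, q_k = a_k·q_{k-1} + q_{k-2} (p₋₁ = 1, q₋₁ = 0):
  k = 0: a₀ = 11; p₀/q₀ = 11/1; p₀² − 138·q₀² = 121 − 138 = -17.
  k = 1: m = 11, d = 17, a = ⌊(11 + 11)/17⌋ = 1; p/q = (1·11 + 1)/(1·1 + 0) = 12/1; p² − 138·q² = 144 − 138 = 6.
  k = 2: m = 6, d = 6, a = ⌊(11 + 6)/6⌋ = 2; p/q = (2·12 + 11)/(2·1 + 1) = 35/3; p² − 138·q² = 1225 − 1242 = -17.
  k = 3: m = 6, d = 17, a = ⌊(11 + 6)/17⌋ = 1; p/q = (1·35 + 12)/(1·3 + 1) = 47/4; p² − 138·q² = 2209 − 2208 = 1.
  The first convergent with p² − 138·q² = 1 gives the fundamental solution (x₁, y₁) = (47, 4).
Step 2: Apply the recurrence (x_{n+1}, y_{n+1}) = (x₁x_n + 138y₁y_n, x₁y_n + y₁x_n) repeatedly.
  From (x_1, y_1) = (47, 4): x_2 = 47·47 + 138·4·4 = 4417; y_2 = 47·4 + 4·47 = 376.
  From (x_2, y_2) = (4417, 376): x_3 = 47·4417 + 138·4·376 = 415151; y_3 = 47·376 + 4·4417 = 35340.
  From (x_3, y_3) = (415151, 35340): x_4 = 47·415151 + 138·4·35340 = 39019777; y_4 = 47·35340 + 4·415151 = 3321584.
Step 3: Verify x_4² - 138·y_4² = 1522542997129729 - 1522542997129728 = 1 (should be 1). ✓

(x_1, y_1) = (47, 4); (x_4, y_4) = (39019777, 3321584).
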